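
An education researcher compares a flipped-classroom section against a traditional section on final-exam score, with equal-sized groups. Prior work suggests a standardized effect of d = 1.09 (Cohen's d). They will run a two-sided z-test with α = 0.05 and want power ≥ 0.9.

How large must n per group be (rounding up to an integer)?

For power 0.9 need Φ(δ − z_{0.025}) = 0.9, so δ = z_{0.025} + z_{0.10} = 1.960 + 1.282 = 3.242.
(Ignoring the negligible lower-tail rejection probability gives the usual closed-form inversion.)
δ = d·√(n/2) ⇒ n = 2(δ/d)² = 2 × (3.242 / 1.09)² = 17.69.
Rounding up, n = 18 per group.

n = 18 per group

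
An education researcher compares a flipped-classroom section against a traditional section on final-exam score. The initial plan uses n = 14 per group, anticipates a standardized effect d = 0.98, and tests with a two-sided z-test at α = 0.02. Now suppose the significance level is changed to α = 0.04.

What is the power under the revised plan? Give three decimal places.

Power ≈ 0.705

δ = d·√(n/2) = 0.98 × √(14/2) = 2.5928 (unchanged). New critical value: z_{0.02} = 2.054.
Revised power = Φ(δ − 2.054) + Φ(−δ − 2.054) = Φ(0.539) + Φ(-4.647) = 0.7051 + 0.0000 = 0.7051.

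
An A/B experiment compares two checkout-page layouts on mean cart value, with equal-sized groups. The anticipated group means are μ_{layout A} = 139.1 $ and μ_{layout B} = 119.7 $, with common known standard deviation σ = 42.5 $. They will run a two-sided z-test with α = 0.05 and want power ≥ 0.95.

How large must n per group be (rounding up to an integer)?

Standardized effect: d = |μ_{layout A} − μ_{layout B}| / σ = |139.1 − 119.7| / 42.5 = 0.4565
Set Φ(δ − 1.960) = 0.95; then δ − 1.960 = Φ⁻¹(0.95) = 1.645, giving δ = 3.605.
(Ignoring the negligible lower-tail rejection probability gives the usual closed-form inversion.)
δ = d·√(n/2) ⇒ n = 2(δ/d)² = 2 × (3.605 / 0.4565)² = 124.73.
Rounding up, n = 125 per group.

n = 125 per group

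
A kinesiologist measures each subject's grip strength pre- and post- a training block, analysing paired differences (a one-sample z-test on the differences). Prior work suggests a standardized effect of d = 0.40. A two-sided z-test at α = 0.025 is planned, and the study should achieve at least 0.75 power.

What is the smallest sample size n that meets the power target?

n = 54

For power 0.75 need Φ(δ − z_{0.0125}) = 0.75, so δ = z_{0.0125} + z_{0.25} = 2.241 + 0.674 = 2.916.
(Ignoring the negligible lower-tail rejection probability gives the usual closed-form inversion.)
δ = d·√n ⇒ n = (δ/d)² = (2.916 / 0.40)² = 53.14.
Rounding up, n = 54.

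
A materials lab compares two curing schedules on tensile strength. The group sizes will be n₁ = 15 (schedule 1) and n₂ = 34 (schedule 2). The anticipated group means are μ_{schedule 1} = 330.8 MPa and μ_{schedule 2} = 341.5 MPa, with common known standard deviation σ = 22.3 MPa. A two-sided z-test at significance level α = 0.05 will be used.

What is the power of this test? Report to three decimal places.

Power ≈ 0.340

Standardized effect: d = |μ_{schedule 1} − μ_{schedule 2}| / σ = |330.8 − 341.5| / 22.3 = 0.4798
Noncentrality parameter: δ = d / √(1/n₁ + 1/n₂) = 0.4798 / √(1/15 + 1/34) = 1.5480
Critical value for a two-sided test at α = 0.05: z_{α/2} = 1.960.
Power = Φ(δ − 1.960) + Φ(−δ − 1.960) = Φ(-0.412) + Φ(-3.508) = 0.3402 + 0.0002 = 0.3404.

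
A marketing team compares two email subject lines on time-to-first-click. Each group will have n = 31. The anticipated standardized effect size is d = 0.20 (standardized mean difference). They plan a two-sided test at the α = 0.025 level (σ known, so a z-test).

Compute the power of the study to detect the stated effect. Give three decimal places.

Power ≈ 0.074

Noncentrality parameter: δ = d·√(n/2) = 0.20 × √(31/2) = 0.7874
Two-sided α = 0.025 → critical value z_{0.0125} = 2.241.
Power = Φ(δ − 2.241) + Φ(−δ − 2.241) = Φ(-1.454) + Φ(-3.029) = 0.0730 + 0.0012 = 0.0742.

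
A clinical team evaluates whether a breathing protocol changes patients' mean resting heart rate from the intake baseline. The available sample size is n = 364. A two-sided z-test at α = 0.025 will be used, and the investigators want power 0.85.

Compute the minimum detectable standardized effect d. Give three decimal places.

d ≈ 0.172

Required noncentrality: δ = z_{0.0125} + z_{0.15} = 2.241 + 1.036 = 3.278.
(Lower-tail contribution to power is negligible for δ > 0.)
δ = d·√n ⇒ d = δ/√n = 3.278/√364 = 0.1718.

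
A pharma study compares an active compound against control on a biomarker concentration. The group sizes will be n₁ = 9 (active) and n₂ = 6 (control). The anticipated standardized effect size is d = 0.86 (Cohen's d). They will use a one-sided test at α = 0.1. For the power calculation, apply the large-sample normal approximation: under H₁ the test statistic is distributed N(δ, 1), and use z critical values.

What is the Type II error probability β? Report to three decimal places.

β ≈ 0.363

Noncentrality parameter: δ = d / √(1/n₁ + 1/n₂) = 0.86 / √(1/9 + 1/6) = 1.6317
Critical value for a one-sided test at α = 0.1: z_α = 1.282.
Power = P(Z > 1.282 − δ) = Φ(0.350) = 0.6369.
Type II error: β = 1 − power = 1 − 0.6369 = 0.3631.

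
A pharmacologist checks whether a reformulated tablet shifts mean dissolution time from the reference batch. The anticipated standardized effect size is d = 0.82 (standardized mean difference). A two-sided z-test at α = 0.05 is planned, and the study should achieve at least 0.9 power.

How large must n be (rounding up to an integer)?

Set Φ(δ − 1.960) = 0.9; then δ − 1.960 = Φ⁻¹(0.9) = 1.282, giving δ = 3.242.
(The Φ(−δ − z_{α/2}) term is vanishingly small for δ > 0 and is dropped in the standard sample-size formula.)
δ = d·√n ⇒ n = (δ/d)² = (3.242 / 0.82)² = 15.63.
Rounding up, n = 16.

n = 16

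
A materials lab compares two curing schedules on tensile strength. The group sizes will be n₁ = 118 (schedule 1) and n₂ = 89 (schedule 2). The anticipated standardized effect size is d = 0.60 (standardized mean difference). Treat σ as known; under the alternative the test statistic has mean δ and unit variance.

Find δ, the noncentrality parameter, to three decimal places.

The noncentrality parameter scales effect size by the design's sample-size factor: δ = d / √(1/n₁ + 1/n₂) = 0.60 / √(1/118 + 1/89) = 4.2737

δ ≈ 4.274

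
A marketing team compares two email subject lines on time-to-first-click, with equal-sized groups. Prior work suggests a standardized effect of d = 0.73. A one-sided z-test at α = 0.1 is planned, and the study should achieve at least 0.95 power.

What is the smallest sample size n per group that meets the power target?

n = 33 per group

Set Φ(δ − 1.282) = 0.95; then δ − 1.282 = Φ⁻¹(0.95) = 1.645, giving δ = 2.926.
δ = d·√(n/2) ⇒ n = 2(δ/d)² = 2 × (2.926 / 0.73)² = 32.14.
Rounding up, n = 33 per group.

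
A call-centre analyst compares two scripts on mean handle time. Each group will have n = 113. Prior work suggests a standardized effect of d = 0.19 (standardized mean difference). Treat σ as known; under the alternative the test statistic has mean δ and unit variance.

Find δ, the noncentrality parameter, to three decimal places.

δ ≈ 1.428

The noncentrality parameter scales effect size by the design's sample-size factor: δ = d·√(n/2) = 0.19 × √(113/2) = 1.4282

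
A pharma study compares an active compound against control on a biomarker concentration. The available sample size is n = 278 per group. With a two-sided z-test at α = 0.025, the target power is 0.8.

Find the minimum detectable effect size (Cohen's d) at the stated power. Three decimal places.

d ≈ 0.261

Required noncentrality: δ = z_{0.0125} + z_{0.20} = 2.241 + 0.842 = 3.083.
(The second rejection-region term Φ(−δ − z_{α/2}) is negligible and dropped.)
δ = d·√(n/2) ⇒ d = δ/√(n/2) = 3.083/√(278/2) = 0.2615.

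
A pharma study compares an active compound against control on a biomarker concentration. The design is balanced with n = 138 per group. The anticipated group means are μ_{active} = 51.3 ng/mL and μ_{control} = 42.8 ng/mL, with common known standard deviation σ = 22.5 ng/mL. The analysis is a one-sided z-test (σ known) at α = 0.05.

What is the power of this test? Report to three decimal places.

Standardized effect: d = |μ_{active} − μ_{control}| / σ = |51.3 − 42.8| / 22.5 = 0.3778
Noncentrality parameter: δ = d·√(n/2) = 0.3778 × √(138/2) = 3.1381
Critical value for a one-sided test at α = 0.05: z_α = 1.645.
Power = P(Z > 1.645 − δ) = Φ(1.493) = 0.9323.

Power ≈ 0.932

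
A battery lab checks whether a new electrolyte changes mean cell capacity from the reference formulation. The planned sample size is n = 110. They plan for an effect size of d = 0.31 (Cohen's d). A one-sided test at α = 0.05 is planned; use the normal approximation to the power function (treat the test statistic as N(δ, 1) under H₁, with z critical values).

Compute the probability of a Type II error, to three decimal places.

Noncentrality parameter: δ = d·√n = 0.31 × √110 = 3.2513
One-sided α = 0.05 → critical value z_{0.05} = 1.645.
Power = P(Z > 1.645 − δ) = Φ(1.606) = 0.9459.
Type II error: β = 1 − power = 1 − 0.9459 = 0.0541.

β ≈ 0.054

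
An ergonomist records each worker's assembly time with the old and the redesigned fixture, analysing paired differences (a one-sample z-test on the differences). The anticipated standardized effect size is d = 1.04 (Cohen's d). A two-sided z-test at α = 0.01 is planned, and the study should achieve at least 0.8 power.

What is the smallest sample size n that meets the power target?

Set Φ(δ − 2.576) = 0.8; then δ − 2.576 = Φ⁻¹(0.8) = 0.842, giving δ = 3.417.
(The Φ(−δ − z_{α/2}) term is vanishingly small for δ > 0 and is dropped in the standard sample-size formula.)
δ = d·√n ⇒ n = (δ/d)² = (3.417 / 1.04)² = 10.80.
Round up to the next whole unit.

n = 11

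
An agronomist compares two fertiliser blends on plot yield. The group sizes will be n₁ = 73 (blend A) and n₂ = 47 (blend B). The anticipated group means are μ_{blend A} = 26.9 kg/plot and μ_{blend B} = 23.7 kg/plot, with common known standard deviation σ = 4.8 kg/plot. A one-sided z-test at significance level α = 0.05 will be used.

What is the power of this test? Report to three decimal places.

Power ≈ 0.973

Standardized effect: d = |μ_{blend A} − μ_{blend B}| / σ = |26.9 − 23.7| / 4.8 = 0.6667
Noncentrality parameter: δ = d / √(1/n₁ + 1/n₂) = 0.6667 / √(1/73 + 1/47) = 3.5647
Critical value for a one-sided test at α = 0.05: z_α = 1.645.
Power = P(Z > 1.645 − δ) = Φ(1.920) = 0.9726.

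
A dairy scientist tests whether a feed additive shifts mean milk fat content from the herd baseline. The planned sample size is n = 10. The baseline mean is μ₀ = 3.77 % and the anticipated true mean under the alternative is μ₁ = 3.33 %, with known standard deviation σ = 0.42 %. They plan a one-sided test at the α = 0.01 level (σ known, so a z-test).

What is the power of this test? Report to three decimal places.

Power ≈ 0.838

Standardized effect: d = |μ₁ − μ₀| / σ = |3.33 − 3.77| / 0.42 = 1.0476
Noncentrality parameter: δ = d·√n = 1.0476 × √10 = 3.3129
Critical value for a one-sided test at α = 0.01: z_α = 2.326.
Power = P(Z > 2.326 − δ) = Φ(0.987) = 0.8381.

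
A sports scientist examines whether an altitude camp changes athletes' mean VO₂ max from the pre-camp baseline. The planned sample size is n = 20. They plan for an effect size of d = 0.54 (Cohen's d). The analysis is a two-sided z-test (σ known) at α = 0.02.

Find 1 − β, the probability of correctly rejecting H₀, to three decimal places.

Noncentrality parameter: δ = d·√n = 0.54 × √20 = 2.4150
Critical value for a two-sided test at α = 0.02: z_{α/2} = 2.326.
Power = Φ(δ − 2.326) + Φ(−δ − 2.326) = Φ(0.089) + Φ(-4.741) = 0.5353 + 0.0000 = 0.5353.

Power ≈ 0.535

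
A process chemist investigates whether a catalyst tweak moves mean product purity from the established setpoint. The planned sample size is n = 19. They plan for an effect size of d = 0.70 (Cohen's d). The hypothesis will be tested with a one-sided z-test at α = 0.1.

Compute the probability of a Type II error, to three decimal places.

β ≈ 0.038

Noncentrality parameter: δ = d·√n = 0.70 × √19 = 3.0512
One-sided α = 0.1 → critical value z_{0.1} = 1.282.
Power = Φ(δ − 1.282) = Φ(1.770) = 0.9616.
Type II error: β = 1 − power = 1 − 0.9616 = 0.0384.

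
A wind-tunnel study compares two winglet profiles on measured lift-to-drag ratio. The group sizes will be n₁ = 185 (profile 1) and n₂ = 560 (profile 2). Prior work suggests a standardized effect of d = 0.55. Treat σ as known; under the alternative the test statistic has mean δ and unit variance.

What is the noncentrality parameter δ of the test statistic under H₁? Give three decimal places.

δ ≈ 6.486

The noncentrality parameter scales effect size by the design's sample-size factor: δ = d / √(1/n₁ + 1/n₂) = 0.55 / √(1/185 + 1/560) = 6.4858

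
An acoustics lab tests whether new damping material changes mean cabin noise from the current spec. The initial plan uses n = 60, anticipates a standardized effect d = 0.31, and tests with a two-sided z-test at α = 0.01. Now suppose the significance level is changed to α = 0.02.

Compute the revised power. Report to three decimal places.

δ = d·√n = 0.31 × √60 = 2.4012 (unchanged). New critical value: z_{0.01} = 2.326.
Revised power = Φ(δ − 2.326) + Φ(−δ − 2.326) = Φ(0.075) + Φ(-4.728) = 0.5299 + 0.0000 = 0.5299.

Power ≈ 0.530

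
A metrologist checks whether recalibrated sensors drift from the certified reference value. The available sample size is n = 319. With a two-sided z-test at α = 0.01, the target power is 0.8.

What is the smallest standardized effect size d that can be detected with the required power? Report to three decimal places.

Need Φ(δ − 2.576) = 0.8, so δ = 2.576 + 0.842 = 3.417.
(The second rejection-region term Φ(−δ − z_{α/2}) is negligible and dropped.)
δ = d·√n ⇒ d = δ/√n = 3.417/√319 = 0.1913.

d ≈ 0.191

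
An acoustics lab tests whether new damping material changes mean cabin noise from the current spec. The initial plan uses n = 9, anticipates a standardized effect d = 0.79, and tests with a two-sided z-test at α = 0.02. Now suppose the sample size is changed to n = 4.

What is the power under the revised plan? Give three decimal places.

Power ≈ 0.228

With n = 4: δ = d·√n = 0.79 × √4 = 1.5800. Critical value z_{0.01} = 2.326.
Revised power = Φ(δ − 2.326) + Φ(−δ − 2.326) = Φ(-0.746) + Φ(-3.906) = 0.2277 + 0.0000 = 0.2278.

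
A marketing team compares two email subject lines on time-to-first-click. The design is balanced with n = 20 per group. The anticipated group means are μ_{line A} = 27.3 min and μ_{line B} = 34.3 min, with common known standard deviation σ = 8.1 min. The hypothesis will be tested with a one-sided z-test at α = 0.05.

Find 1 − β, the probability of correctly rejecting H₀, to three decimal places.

Power ≈ 0.862

Standardized effect: d = |μ_{line A} − μ_{line B}| / σ = |27.3 − 34.3| / 8.1 = 0.8642
Noncentrality parameter: δ = d·√(n/2) = 0.8642 × √(20/2) = 2.7328
Critical value for a one-sided test at α = 0.05: z_α = 1.645.
Power = Φ(δ − 1.645) = Φ(1.088) = 0.8617.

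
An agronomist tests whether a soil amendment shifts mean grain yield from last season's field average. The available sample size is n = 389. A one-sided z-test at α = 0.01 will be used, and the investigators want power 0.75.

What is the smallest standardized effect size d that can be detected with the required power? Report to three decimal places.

Required noncentrality: δ = z_{0.01} + z_{0.25} = 2.326 + 0.674 = 3.001.
δ = d·√n ⇒ d = δ/√n = 3.001/√389 = 0.1521.

d ≈ 0.152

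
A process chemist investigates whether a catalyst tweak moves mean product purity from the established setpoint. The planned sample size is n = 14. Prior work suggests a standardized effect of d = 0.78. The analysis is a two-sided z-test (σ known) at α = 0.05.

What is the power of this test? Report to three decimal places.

Power ≈ 0.831

Noncentrality parameter: δ = d·√n = 0.78 × √14 = 2.9185
Two-sided α = 0.05 → critical value z_{0.025} = 1.960.
Power = Φ(δ − 1.960) + Φ(−δ − 1.960) = Φ(0.959) + Φ(-4.878) = 0.8311 + 0.0000 = 0.8311.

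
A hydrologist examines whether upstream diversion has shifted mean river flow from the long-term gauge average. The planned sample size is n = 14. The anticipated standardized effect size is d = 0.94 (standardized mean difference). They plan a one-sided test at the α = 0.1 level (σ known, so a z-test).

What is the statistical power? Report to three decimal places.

Noncentrality parameter: δ = d·√n = 0.94 × √14 = 3.5172
Critical value for a one-sided test at α = 0.1: z_α = 1.282.
Power = P(Z > 1.282 − δ) = Φ(2.236) = 0.9873.

Power ≈ 0.987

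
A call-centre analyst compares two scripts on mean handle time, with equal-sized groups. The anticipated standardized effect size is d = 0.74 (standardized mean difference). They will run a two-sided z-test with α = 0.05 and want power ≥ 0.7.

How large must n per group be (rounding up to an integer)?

Set Φ(δ − 1.960) = 0.7; then δ − 1.960 = Φ⁻¹(0.7) = 0.524, giving δ = 2.484.
(For δ > 0 the lower-tail rejection region contributes negligibly to power, so the one-term inversion is standard.)
δ = d·√(n/2) ⇒ n = 2(δ/d)² = 2 × (2.484 / 0.74)² = 22.54.
Rounding up, n = 23 per group.

n = 23 per group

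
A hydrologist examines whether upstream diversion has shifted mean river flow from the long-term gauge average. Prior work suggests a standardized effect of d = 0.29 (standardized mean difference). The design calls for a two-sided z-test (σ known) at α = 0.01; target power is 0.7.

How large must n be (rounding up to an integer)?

n = 115

Set Φ(δ − 2.576) = 0.7; then δ − 2.576 = Φ⁻¹(0.7) = 0.524, giving δ = 3.100.
(Ignoring the negligible lower-tail rejection probability gives the usual closed-form inversion.)
δ = d·√n ⇒ n = (δ/d)² = (3.100 / 0.29)² = 114.29.
Rounding up, n = 115.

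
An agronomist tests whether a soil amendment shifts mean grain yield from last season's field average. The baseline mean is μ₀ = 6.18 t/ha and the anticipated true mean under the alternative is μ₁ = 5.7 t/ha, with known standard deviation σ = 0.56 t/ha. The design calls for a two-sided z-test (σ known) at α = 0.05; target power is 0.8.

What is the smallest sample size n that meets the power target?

Standardized effect: d = |μ₁ − μ₀| / σ = |5.7 − 6.18| / 0.56 = 0.8571
Set Φ(δ − 1.960) = 0.8; then δ − 1.960 = Φ⁻¹(0.8) = 0.842, giving δ = 2.802.
(For δ > 0 the lower-tail rejection region contributes negligibly to power, so the one-term inversion is standard.)
δ = d·√n ⇒ n = (δ/d)² = (2.802 / 0.8571)² = 10.68.
Rounding up, n = 11.

n = 11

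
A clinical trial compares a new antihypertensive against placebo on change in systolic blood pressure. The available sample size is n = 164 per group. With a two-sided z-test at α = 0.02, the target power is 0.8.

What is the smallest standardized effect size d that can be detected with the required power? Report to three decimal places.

Need Φ(δ − 2.326) = 0.8, so δ = 2.326 + 0.842 = 3.168.
(The second rejection-region term Φ(−δ − z_{α/2}) is negligible and dropped.)
δ = d·√(n/2) ⇒ d = δ/√(n/2) = 3.168/√(164/2) = 0.3498.

d ≈ 0.350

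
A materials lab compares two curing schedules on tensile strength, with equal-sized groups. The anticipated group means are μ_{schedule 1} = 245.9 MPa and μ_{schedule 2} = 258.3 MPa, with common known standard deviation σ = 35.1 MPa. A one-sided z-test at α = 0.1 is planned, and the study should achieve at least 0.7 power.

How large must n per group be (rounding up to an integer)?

n = 53 per group

Standardized effect: d = |μ_{schedule 1} − μ_{schedule 2}| / σ = |245.9 − 258.3| / 35.1 = 0.3533
Set Φ(δ − 1.282) = 0.7; then δ − 1.282 = Φ⁻¹(0.7) = 0.524, giving δ = 1.806.
δ = d·√(n/2) ⇒ n = 2(δ/d)² = 2 × (1.806 / 0.3533)² = 52.27.
Round up to the next whole unit.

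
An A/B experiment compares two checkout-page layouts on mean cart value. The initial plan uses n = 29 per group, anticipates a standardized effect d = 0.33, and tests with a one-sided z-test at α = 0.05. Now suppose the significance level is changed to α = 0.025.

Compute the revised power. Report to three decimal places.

Power ≈ 0.241

δ = d·√(n/2) = 0.33 × √(29/2) = 1.2566 (unchanged). New critical value: z_{0.025} = 1.960.
Revised power = P(Z > 1.960 − δ) = Φ(-0.703) = 0.2409.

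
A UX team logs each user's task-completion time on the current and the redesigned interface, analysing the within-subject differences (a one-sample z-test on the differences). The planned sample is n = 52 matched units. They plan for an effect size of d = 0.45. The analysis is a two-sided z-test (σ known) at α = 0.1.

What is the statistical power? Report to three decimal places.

Power ≈ 0.945

Noncentrality parameter: δ = d·√n = 0.45 × √52 = 3.2450
Two-sided α = 0.1 → critical value z_{0.05} = 1.645.
Power = Φ(δ − 1.645) + Φ(−δ − 1.645) = Φ(1.600) + Φ(-4.890) = 0.9452 + 0.0000 = 0.9452.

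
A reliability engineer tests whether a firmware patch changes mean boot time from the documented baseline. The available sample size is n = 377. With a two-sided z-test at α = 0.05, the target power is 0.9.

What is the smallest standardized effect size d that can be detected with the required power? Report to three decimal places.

Required noncentrality: δ = z_{0.025} + z_{0.10} = 1.960 + 1.282 = 3.242.
(Lower-tail contribution to power is negligible for δ > 0.)
δ = d·√n ⇒ d = δ/√n = 3.242/√377 = 0.1669.

d ≈ 0.167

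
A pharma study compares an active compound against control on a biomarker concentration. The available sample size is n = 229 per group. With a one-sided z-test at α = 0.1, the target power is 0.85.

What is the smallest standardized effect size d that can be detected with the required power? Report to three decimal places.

Required noncentrality: δ = z_{0.1} + z_{0.15} = 1.282 + 1.036 = 2.318.
δ = d·√(n/2) ⇒ d = δ/√(n/2) = 2.318/√(229/2) = 0.2166.

d ≈ 0.217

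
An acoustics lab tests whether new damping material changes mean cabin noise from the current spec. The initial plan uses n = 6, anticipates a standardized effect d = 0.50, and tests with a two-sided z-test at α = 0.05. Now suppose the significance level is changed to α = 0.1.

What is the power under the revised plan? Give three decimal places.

δ = d·√n = 0.50 × √6 = 1.2247 (unchanged). New critical value: z_{0.05} = 1.645.
Revised power = Φ(δ − 1.645) + Φ(−δ − 1.645) = Φ(-0.420) + Φ(-2.870) = 0.3372 + 0.0021 = 0.3393.

Power ≈ 0.339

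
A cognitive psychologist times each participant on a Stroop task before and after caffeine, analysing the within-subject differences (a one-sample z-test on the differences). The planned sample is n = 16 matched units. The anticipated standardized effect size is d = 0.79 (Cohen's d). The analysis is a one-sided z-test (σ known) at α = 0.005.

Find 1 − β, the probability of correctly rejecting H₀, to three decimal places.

Power ≈ 0.720

Noncentrality parameter: δ = d·√n = 0.79 × √16 = 3.1600
One-sided α = 0.005 → critical value z_{0.005} = 2.576.
Power = P(Z > 2.576 − δ) = Φ(0.584) = 0.7204.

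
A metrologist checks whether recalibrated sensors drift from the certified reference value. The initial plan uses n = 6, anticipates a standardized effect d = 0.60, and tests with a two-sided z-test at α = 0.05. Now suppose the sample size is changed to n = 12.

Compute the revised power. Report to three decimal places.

With n = 12: δ = d·√n = 0.60 × √12 = 2.0785. Critical value z_{0.025} = 1.960.
Revised power = Φ(δ − 1.960) + Φ(−δ − 1.960) = Φ(0.118) + Φ(-4.038) = 0.5472 + 0.0000 = 0.5472.

Power ≈ 0.547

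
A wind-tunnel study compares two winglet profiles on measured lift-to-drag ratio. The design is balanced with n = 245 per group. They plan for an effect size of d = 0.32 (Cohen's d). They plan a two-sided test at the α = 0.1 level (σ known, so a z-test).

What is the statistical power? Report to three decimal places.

Power ≈ 0.971

Noncentrality parameter: δ = d·√(n/2) = 0.32 × √(245/2) = 3.5418
Two-sided α = 0.1 → critical value z_{0.05} = 1.645.
Power = Φ(δ − 1.645) + Φ(−δ − 1.645) = Φ(1.897) + Φ(-5.187) = 0.9711 + 0.0000 = 0.9711.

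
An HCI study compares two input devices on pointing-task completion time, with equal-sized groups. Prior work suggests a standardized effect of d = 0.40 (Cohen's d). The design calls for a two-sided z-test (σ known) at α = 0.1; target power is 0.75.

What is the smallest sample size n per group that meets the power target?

Set Φ(δ − 1.645) = 0.75; then δ − 1.645 = Φ⁻¹(0.75) = 0.674, giving δ = 2.319.
(Ignoring the negligible lower-tail rejection probability gives the usual closed-form inversion.)
δ = d·√(n/2) ⇒ n = 2(δ/d)² = 2 × (2.319 / 0.40)² = 67.24.
Rounding up, n = 68 per group.

n = 68 per group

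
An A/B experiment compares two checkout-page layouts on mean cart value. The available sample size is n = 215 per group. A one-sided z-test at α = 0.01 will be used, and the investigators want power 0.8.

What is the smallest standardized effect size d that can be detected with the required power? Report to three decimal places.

d ≈ 0.306

Required noncentrality: δ = z_{0.01} + z_{0.20} = 2.326 + 0.842 = 3.168.
δ = d·√(n/2) ⇒ d = δ/√(n/2) = 3.168/√(215/2) = 0.3055.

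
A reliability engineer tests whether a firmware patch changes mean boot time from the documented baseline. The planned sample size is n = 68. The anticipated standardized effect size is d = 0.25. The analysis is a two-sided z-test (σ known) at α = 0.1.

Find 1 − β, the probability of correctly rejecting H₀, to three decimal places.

Noncentrality parameter: λ = d·√n = 0.25 × √68 = 2.0616
Critical value for a two-sided test at α = 0.1: z_{α/2} = 1.645.
Power = Φ(λ − 1.645) + Φ(−λ − 1.645) = Φ(0.417) + Φ(-3.706) = 0.6616 + 0.0001 = 0.6617.

Power ≈ 0.662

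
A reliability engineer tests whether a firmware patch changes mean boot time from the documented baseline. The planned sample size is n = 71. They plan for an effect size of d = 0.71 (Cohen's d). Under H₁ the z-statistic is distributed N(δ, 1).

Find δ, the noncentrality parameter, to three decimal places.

δ = d·√n = 0.71 × √71 = 5.9826

δ ≈ 5.983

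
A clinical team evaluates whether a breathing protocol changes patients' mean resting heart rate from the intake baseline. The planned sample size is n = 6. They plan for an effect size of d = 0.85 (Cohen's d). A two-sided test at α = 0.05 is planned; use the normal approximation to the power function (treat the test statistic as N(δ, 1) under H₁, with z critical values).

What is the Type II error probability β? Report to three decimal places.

Noncentrality parameter: δ = d·√n = 0.85 × √6 = 2.0821
Critical value for a two-sided test at α = 0.05: z_{α/2} = 1.960.
Power = Φ(δ − 1.960) + Φ(−δ − 1.960) = Φ(0.122) + Φ(-4.042) = 0.5486 + 0.0000 = 0.5486.
Type II error: β = 1 − power = 1 − 0.5486 = 0.4514.

β ≈ 0.451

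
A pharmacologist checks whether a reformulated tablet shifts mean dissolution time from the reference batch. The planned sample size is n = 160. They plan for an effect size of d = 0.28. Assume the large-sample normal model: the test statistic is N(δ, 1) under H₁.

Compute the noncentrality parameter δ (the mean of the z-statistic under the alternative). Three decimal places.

δ ≈ 3.542

The noncentrality parameter scales effect size by the design's sample-size factor: δ = d·√n = 0.28 × √160 = 3.5418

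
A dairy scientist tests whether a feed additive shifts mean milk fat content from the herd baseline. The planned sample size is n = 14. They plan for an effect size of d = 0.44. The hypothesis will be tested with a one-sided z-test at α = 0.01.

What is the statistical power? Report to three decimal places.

Power ≈ 0.248

Noncentrality parameter: δ = d·√n = 0.44 × √14 = 1.6463
One-sided α = 0.01 → critical value z_{0.01} = 2.326.
Power = Φ(δ − 2.326) = Φ(-0.680) = 0.2482.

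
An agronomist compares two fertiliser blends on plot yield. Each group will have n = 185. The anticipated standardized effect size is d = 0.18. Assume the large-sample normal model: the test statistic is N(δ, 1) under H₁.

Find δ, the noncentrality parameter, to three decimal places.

δ ≈ 1.731

The noncentrality parameter scales effect size by the design's sample-size factor: δ = d·√(n/2) = 0.18 × √(185/2) = 1.7312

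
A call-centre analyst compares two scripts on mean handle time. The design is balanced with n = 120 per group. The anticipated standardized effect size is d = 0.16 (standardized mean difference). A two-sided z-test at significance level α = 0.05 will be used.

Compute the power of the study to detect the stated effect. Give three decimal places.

Noncentrality parameter: δ = d·√(n/2) = 0.16 × √(120/2) = 1.2394
Critical value for a two-sided test at α = 0.05: z_{α/2} = 1.960.
Power = Φ(δ − 1.960) + Φ(−δ − 1.960) = Φ(-0.721) + Φ(-3.199) = 0.2356 + 0.0007 = 0.2363.

Power ≈ 0.236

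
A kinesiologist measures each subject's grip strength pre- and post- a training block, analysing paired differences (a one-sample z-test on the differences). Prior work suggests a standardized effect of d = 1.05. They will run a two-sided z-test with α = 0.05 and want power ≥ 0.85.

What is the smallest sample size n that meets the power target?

For power 0.85 need Φ(δ − z_{0.025}) = 0.85, so δ = z_{0.025} + z_{0.15} = 1.960 + 1.036 = 2.996.
(The Φ(−δ − z_{α/2}) term is vanishingly small for δ > 0 and is dropped in the standard sample-size formula.)
δ = d·√n ⇒ n = (δ/d)² = (2.996 / 1.05)² = 8.14.
Round up to the next whole unit.

n = 9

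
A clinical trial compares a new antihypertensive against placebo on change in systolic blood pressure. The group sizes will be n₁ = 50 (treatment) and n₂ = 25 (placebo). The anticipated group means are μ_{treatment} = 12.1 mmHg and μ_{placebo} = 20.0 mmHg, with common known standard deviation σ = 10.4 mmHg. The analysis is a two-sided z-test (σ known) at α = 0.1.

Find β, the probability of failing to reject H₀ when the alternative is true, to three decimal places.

β ≈ 0.073

Standardized effect: d = |μ_{treatment} − μ_{placebo}| / σ = |12.1 − 20.0| / 10.4 = 0.7596
Noncentrality parameter: δ = d / √(1/n₁ + 1/n₂) = 0.7596 / √(1/50 + 1/25) = 3.1011
Critical value for a two-sided test at α = 0.1: z_{α/2} = 1.645.
Power = Φ(δ − 1.645) + Φ(−δ − 1.645) = Φ(1.456) + Φ(-4.746) = 0.9273 + 0.0000 = 0.9273.
Type II error: β = 1 − power = 1 − 0.9273 = 0.0727.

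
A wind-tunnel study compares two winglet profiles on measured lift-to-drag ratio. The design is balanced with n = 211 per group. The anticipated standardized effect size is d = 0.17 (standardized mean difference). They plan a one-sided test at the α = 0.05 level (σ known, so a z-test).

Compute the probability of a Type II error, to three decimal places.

β ≈ 0.460

Noncentrality parameter: δ = d·√(n/2) = 0.17 × √(211/2) = 1.7461
One-sided α = 0.05 → critical value z_{0.05} = 1.645.
Power = Φ(δ − 1.645) = Φ(0.101) = 0.5403.
Type II error: β = 1 − power = 1 − 0.5403 = 0.4597.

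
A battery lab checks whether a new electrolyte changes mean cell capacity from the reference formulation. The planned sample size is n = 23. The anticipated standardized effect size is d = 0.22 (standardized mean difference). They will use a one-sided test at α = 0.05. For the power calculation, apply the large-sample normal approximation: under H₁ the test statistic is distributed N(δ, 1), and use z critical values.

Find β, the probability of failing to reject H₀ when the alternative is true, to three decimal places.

β ≈ 0.722

Noncentrality parameter: δ = d·√n = 0.22 × √23 = 1.0551
Critical value for a one-sided test at α = 0.05: z_α = 1.645.
Power = Φ(δ − 1.645) = Φ(-0.590) = 0.2777.
Type II error: β = 1 − power = 1 − 0.2777 = 0.7223.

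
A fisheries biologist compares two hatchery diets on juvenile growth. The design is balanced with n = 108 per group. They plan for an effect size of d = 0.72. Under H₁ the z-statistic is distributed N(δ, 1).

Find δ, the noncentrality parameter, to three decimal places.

δ ≈ 5.291

δ = d·√(n/2) = 0.72 × √(108/2) = 5.2909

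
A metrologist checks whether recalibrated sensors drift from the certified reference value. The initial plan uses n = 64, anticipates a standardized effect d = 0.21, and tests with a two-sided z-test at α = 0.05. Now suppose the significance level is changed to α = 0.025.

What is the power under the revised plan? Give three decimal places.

δ = d·√n = 0.21 × √64 = 1.6800 (unchanged). New critical value: z_{0.0125} = 2.241.
Revised power = Φ(δ − 2.241) + Φ(−δ − 2.241) = Φ(-0.561) + Φ(-3.921) = 0.2873 + 0.0000 = 0.2873.

Power ≈ 0.287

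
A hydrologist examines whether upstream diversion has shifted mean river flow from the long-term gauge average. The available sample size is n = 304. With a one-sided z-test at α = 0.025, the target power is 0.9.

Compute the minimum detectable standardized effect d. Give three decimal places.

Need Φ(δ − 1.960) = 0.9, so δ = 1.960 + 1.282 = 3.242.
δ = d·√n ⇒ d = δ/√n = 3.242/√304 = 0.1859.

d ≈ 0.186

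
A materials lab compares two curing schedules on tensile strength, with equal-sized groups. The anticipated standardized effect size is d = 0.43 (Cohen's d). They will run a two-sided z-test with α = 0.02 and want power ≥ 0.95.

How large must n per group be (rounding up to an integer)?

n = 171 per group

For power 0.95 need Φ(δ − z_{0.01}) = 0.95, so δ = z_{0.01} + z_{0.05} = 2.326 + 1.645 = 3.971.
(For δ > 0 the lower-tail rejection region contributes negligibly to power, so the one-term inversion is standard.)
δ = d·√(n/2) ⇒ n = 2(δ/d)² = 2 × (3.971 / 0.43)² = 170.58.
Round up to the next whole unit.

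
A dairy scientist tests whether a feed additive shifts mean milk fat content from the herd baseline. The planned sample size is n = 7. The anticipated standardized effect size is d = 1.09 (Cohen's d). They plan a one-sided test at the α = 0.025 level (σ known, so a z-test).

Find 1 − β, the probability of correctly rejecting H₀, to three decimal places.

Power ≈ 0.822

Noncentrality parameter: δ = d·√n = 1.09 × √7 = 2.8839
One-sided α = 0.025 → critical value z_{0.025} = 1.960.
Power = P(Z > 1.960 − δ) = Φ(0.924) = 0.8222.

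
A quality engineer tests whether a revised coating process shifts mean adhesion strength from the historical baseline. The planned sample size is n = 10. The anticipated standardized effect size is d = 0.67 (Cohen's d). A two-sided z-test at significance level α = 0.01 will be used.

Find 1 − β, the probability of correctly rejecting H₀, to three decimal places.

Power ≈ 0.324

Noncentrality parameter: δ = d·√n = 0.67 × √10 = 2.1187
Critical value for a two-sided test at α = 0.01: z_{α/2} = 2.576.
Power = Φ(δ − 2.576) + Φ(−δ − 2.576) = Φ(-0.457) + Φ(-4.695) = 0.3238 + 0.0000 = 0.3238.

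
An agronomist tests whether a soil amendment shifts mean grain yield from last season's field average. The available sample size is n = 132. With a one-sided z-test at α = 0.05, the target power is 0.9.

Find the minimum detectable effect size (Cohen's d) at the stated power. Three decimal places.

d ≈ 0.255

Need Φ(δ − 1.645) = 0.9, so δ = 1.645 + 1.282 = 2.926.
δ = d·√n ⇒ d = δ/√n = 2.926/√132 = 0.2547.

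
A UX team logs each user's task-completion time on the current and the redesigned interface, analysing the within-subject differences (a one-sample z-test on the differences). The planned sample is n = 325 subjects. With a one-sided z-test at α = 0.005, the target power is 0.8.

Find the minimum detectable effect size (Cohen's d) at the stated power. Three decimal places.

Need Φ(δ − 2.576) = 0.8, so δ = 2.576 + 0.842 = 3.417.
δ = d·√n ⇒ d = δ/√n = 3.417/√325 = 0.1896.

d ≈ 0.190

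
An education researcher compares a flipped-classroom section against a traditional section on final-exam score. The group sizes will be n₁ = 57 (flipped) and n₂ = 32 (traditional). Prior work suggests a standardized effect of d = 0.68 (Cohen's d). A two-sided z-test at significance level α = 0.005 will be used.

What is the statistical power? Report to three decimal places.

Noncentrality parameter: δ = d / √(1/n₁ + 1/n₂) = 0.68 / √(1/57 + 1/32) = 3.0784
Critical value for a two-sided test at α = 0.005: z_{α/2} = 2.807.
Power = Φ(δ − 2.807) + Φ(−δ − 2.807) = Φ(0.271) + Φ(-5.885) = 0.6069 + 0.0000 = 0.6069.

Power ≈ 0.607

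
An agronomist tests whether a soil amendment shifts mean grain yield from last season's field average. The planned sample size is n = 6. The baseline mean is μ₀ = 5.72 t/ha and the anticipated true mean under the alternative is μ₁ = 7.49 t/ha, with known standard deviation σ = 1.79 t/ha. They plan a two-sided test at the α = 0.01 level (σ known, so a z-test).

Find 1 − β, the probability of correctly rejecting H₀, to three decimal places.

Standardized effect: d = |μ₁ − μ₀| / σ = |7.49 − 5.72| / 1.79 = 0.9888
Noncentrality parameter: δ = d·√n = 0.9888 × √6 = 2.4221
Critical value for a two-sided test at α = 0.01: z_{α/2} = 2.576.
Power = Φ(δ − 2.576) + Φ(−δ − 2.576) = Φ(-0.154) + Φ(-4.998) = 0.4389 + 0.0000 = 0.4389.

Power ≈ 0.439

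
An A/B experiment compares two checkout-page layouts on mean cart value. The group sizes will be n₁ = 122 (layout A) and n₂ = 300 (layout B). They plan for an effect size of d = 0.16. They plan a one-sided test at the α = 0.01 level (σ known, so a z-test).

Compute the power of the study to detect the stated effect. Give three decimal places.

Power ≈ 0.201

Noncentrality parameter: λ = d / √(1/n₁ + 1/n₂) = 0.16 / √(1/122 + 1/300) = 1.4901
One-sided α = 0.01 → critical value z_{0.01} = 2.326.
Power = P(Z > 2.326 − λ) = Φ(-0.836) = 0.2015.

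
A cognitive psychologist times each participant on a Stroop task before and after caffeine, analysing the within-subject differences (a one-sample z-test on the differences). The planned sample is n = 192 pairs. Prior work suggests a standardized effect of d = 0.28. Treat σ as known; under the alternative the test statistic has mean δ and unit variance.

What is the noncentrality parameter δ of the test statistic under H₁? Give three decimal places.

δ = d·√n = 0.28 × √192 = 3.8798

δ ≈ 3.880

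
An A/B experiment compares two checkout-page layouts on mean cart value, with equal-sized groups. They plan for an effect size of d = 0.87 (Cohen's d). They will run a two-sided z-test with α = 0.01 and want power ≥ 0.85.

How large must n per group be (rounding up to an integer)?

For power 0.85 need Φ(δ − z_{0.005}) = 0.85, so δ = z_{0.005} + z_{0.15} = 2.576 + 1.036 = 3.612.
(For δ > 0 the lower-tail rejection region contributes negligibly to power, so the one-term inversion is standard.)
δ = d·√(n/2) ⇒ n = 2(δ/d)² = 2 × (3.612 / 0.87)² = 34.48.
Rounding up, n = 35 per group.

n = 35 per group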